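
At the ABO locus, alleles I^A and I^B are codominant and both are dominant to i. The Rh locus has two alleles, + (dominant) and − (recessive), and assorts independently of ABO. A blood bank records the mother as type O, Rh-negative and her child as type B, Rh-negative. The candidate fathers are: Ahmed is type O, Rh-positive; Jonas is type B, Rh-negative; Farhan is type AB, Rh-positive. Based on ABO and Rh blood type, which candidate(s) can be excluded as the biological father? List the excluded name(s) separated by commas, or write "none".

Ahmed

A candidate is excluded only if no genotype consistent with his phenotype could produce a type B, Rh-negative child with a type O, Rh-negative mother.
Ahmed (type O, Rh+): no genotype consistent with that phenotype can produce a type-B Rh- child with a type-O mother.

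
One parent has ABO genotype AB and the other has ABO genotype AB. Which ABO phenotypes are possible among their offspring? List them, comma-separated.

Gametes from AB × AB give offspring ABO genotypes AA, AB, BB, i.e. phenotypes A, B, AB.

A, B, AB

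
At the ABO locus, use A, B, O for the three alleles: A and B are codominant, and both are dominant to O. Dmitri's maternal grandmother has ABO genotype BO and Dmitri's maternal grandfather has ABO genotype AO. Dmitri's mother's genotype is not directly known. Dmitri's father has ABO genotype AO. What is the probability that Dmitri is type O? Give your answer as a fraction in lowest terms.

Dmitri's mother's ABO genotype from BO × AO: 1/4 AB, 1/4 AO, 1/4 BO, 1/4 OO.
Crossing each possibility with the father AO and summing P(type O): 1/4·0 + 1/4·1/4 + 1/4·1/4 + 1/4·1/2 = 1/4.

1/4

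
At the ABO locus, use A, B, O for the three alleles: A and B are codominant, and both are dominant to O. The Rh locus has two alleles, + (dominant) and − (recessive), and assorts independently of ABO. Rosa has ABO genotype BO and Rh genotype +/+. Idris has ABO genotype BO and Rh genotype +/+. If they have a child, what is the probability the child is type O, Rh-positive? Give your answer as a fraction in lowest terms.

1/4

ABO cross BO × BO → offspring phenotypes: 1/4 O, 3/4 B.
Rh cross +/+ × +/+ → 1 Rh+.
Independent loci: P(type O, Rh-positive) = 1/4 × 1 = 1/4.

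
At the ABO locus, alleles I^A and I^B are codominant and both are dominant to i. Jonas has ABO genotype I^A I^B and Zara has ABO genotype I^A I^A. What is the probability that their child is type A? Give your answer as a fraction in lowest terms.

1/2

ABO cross I^A I^B × I^A I^A → offspring phenotypes: 1/2 A, 1/2 AB.
So P(type A) = 1/2.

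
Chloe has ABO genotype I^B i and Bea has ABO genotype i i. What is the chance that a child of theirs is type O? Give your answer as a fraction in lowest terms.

ABO cross I^B i × i i → offspring phenotypes: 1/2 O, 1/2 B.
So P(type O) = 1/2.

1/2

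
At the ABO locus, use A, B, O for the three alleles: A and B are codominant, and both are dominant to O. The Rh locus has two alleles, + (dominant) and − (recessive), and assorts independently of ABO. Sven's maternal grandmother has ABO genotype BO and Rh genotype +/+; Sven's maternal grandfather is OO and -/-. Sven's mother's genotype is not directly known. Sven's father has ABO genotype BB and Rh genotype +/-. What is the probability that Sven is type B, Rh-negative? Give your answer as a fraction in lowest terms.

1/4

Sven's mother's ABO genotype from BO × OO: 1/2 BO, 1/2 OO.
Crossing each possibility with the father BB and summing P(type B): 1/2·1 + 1/2·1 = 1.
Similarly for Rh via the mother's Rh distribution: P(Rh-) = 1/4.
Independent loci: 1 × 1/4 = 1/4.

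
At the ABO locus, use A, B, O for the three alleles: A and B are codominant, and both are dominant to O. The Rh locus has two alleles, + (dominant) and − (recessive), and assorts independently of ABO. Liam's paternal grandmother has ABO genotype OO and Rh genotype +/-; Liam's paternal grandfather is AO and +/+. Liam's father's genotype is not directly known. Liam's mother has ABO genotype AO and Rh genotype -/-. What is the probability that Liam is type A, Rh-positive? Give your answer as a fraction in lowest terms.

Liam's father's ABO genotype from OO × AO: 1/2 AO, 1/2 OO.
Crossing each possibility with the mother AO and summing P(type A): 1/2·3/4 + 1/2·1/2 = 5/8.
Similarly for Rh via the father's Rh distribution: P(Rh+) = 3/4.
Independent loci: 5/8 × 3/4 = 15/32.

15/32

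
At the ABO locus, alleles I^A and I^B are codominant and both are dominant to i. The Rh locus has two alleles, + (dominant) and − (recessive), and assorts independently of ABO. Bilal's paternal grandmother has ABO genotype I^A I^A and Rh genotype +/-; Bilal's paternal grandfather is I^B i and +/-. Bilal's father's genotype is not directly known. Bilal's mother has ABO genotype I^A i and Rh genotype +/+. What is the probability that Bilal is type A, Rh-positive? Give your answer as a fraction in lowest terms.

Bilal's father's ABO genotype from I^A I^A × I^B i: 1/2 I^A I^B, 1/2 I^A i.
Crossing each possibility with the mother I^A i and summing P(type A): 1/2·1/2 + 1/2·3/4 = 5/8.
Similarly for Rh via the father's Rh distribution: P(Rh+) = 1.
Independent loci: 5/8 × 1 = 5/8.

5/8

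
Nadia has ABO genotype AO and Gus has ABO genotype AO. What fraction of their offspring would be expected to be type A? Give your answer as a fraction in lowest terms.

3/4

ABO cross AO × AO → offspring phenotypes: 1/4 O, 3/4 A.
So P(type A) = 3/4.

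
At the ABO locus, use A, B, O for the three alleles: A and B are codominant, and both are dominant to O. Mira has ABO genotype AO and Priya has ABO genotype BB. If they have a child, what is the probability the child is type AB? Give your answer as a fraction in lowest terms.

ABO cross AO × BB → offspring phenotypes: 1/2 B, 1/2 AB.
So P(type AB) = 1/2.

1/2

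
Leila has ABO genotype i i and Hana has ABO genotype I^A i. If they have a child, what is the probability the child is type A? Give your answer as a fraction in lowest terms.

ABO cross i i × I^A i → offspring phenotypes: 1/2 O, 1/2 A.
So P(type A) = 1/2.

1/2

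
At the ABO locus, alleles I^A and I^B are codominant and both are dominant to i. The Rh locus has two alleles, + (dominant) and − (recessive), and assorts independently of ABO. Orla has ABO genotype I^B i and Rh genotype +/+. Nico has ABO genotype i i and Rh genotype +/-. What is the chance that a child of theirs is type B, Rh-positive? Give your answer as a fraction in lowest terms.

1/2

ABO cross I^B i × i i → offspring phenotypes: 1/2 O, 1/2 B.
Rh cross +/+ × +/- → 1 Rh+.
Independent loci: P(type B, Rh-positive) = 1/2 × 1 = 1/2.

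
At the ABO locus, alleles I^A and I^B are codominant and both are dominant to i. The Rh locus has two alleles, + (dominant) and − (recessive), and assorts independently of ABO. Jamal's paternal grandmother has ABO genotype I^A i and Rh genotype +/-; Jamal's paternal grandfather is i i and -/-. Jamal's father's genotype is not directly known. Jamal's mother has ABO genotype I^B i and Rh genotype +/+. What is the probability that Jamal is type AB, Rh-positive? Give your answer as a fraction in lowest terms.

1/8

Jamal's father's ABO genotype from I^A i × i i: 1/2 I^A i, 1/2 i i.
Crossing each possibility with the mother I^B i and summing P(type AB): 1/2·1/4 + 1/2·0 = 1/8.
Similarly for Rh via the father's Rh distribution: P(Rh+) = 1.
Independent loci: 1/8 × 1 = 1/8.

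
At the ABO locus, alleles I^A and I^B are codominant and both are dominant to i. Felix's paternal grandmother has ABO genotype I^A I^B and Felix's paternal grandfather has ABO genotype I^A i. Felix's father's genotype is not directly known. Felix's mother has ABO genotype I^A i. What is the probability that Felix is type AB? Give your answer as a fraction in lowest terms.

1/8

Felix's father's ABO genotype from I^A I^B × I^A i: 1/4 I^A I^A, 1/4 I^A I^B, 1/4 I^A i, 1/4 I^B i.
Crossing each possibility with the mother I^A i and summing P(type AB): 1/4·0 + 1/4·1/4 + 1/4·0 + 1/4·1/4 = 1/8.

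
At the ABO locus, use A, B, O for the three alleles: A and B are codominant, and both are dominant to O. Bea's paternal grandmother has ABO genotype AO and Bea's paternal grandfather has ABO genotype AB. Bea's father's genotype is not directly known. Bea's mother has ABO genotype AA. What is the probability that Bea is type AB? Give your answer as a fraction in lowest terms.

1/4

Bea's father's ABO genotype from AO × AB: 1/4 AA, 1/4 AB, 1/4 AO, 1/4 BO.
Crossing each possibility with the mother AA and summing P(type AB): 1/4·0 + 1/4·1/2 + 1/4·0 + 1/4·1/2 = 1/4.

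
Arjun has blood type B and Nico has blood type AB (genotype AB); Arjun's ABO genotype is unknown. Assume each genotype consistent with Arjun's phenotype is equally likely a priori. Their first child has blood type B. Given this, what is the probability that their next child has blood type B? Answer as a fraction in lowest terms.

1/2

Possible genotypes: Arjun ∈ {BB, BO}; Nico ∈ {AB}.
Weight each parental genotype pair by prior × P(type-B child):
  BB × AB: posterior weight 1/2; P(next child type B) = 1/2.
  BO × AB: posterior weight 1/2; P(next child type B) = 1/2.
Weighted sum = 1/2.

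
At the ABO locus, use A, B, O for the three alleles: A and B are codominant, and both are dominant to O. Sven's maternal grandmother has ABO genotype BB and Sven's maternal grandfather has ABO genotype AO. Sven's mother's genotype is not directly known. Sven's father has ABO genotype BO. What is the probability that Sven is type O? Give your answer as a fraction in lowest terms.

Sven's mother's ABO genotype from BB × AO: 1/2 AB, 1/2 BO.
Crossing each possibility with the father BO and summing P(type O): 1/2·0 + 1/2·1/4 = 1/8.

1/8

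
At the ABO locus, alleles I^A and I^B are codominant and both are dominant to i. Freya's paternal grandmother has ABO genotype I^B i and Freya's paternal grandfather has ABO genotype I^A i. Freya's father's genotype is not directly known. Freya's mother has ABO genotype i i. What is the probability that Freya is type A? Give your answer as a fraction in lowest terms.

Freya's father's ABO genotype from I^B i × I^A i: 1/4 I^A I^B, 1/4 I^A i, 1/4 I^B i, 1/4 i i.
Crossing each possibility with the mother i i and summing P(type A): 1/4·1/2 + 1/4·1/2 + 1/4·0 + 1/4·0 = 1/4.

1/4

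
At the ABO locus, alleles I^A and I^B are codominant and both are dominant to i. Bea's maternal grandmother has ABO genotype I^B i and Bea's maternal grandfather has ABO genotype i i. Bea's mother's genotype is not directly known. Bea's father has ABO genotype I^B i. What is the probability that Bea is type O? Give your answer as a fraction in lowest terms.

3/8

Bea's mother's ABO genotype from I^B i × i i: 1/2 I^B i, 1/2 i i.
Crossing each possibility with the father I^B i and summing P(type O): 1/2·1/4 + 1/2·1/2 = 3/8.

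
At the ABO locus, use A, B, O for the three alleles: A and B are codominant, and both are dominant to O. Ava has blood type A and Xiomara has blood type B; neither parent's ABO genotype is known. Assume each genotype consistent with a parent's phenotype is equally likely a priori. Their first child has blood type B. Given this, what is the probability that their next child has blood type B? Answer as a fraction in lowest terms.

Possible genotypes: Ava ∈ {AA, AO}; Xiomara ∈ {BB, BO}.
Weight each parental genotype pair by prior × P(type-B child):
  AO × BB: posterior weight 2/3; P(next child type B) = 1/2.
  AO × BO: posterior weight 1/3; P(next child type B) = 1/4.
Weighted sum = 5/12.

5/12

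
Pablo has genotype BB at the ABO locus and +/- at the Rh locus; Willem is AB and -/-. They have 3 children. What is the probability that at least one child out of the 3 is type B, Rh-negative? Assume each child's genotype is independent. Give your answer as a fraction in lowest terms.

ABO cross BB × AB → 1/2 B, 1/2 AB.
Rh cross +/- × -/- → 1/2 Rh+, 1/2 Rh-; so P(type B, Rh-negative) = 1/2 × 1/2 = 1/4 per child.
P(none) = (3/4)^3 = 27/64; P(at least one) = 1 − 27/64 = 37/64.

37/64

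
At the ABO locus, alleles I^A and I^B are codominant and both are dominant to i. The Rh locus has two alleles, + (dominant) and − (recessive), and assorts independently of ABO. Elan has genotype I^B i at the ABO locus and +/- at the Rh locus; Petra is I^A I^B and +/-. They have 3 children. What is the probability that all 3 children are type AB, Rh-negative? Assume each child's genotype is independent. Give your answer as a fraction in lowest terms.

1/4096

ABO cross I^B i × I^A I^B → 1/4 A, 1/2 B, 1/4 AB.
Rh cross +/- × +/- → 3/4 Rh+, 1/4 Rh-; so P(type AB, Rh-negative) = 1/4 × 1/4 = 1/16 per child.
All 3 independent: (1/16)^3 = 1/4096.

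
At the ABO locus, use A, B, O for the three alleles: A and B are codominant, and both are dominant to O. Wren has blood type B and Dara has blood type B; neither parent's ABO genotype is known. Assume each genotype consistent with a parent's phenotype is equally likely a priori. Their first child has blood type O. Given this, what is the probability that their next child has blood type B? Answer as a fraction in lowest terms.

Possible genotypes: Wren ∈ {BB, BO}; Dara ∈ {BB, BO}.
Weight each parental genotype pair by prior × P(type-O child):
  BO × BO: posterior weight 1; P(next child type B) = 3/4.
Weighted sum = 3/4.

3/4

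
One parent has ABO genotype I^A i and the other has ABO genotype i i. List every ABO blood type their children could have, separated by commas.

O, A

Gametes from I^A i × i i give offspring ABO genotypes I^A i, i i, i.e. phenotypes O, A.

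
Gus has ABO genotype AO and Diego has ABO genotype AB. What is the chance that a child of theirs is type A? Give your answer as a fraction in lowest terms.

ABO cross AO × AB → offspring phenotypes: 1/2 A, 1/4 B, 1/4 AB.
So P(type A) = 1/2.

1/2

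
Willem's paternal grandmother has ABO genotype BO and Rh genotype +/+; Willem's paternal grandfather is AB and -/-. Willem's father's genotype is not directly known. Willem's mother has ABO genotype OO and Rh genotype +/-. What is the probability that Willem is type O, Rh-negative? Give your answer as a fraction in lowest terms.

Willem's father's ABO genotype from BO × AB: 1/4 AB, 1/4 AO, 1/4 BB, 1/4 BO.
Crossing each possibility with the mother OO and summing P(type O): 1/4·0 + 1/4·1/2 + 1/4·0 + 1/4·1/2 = 1/4.
Similarly for Rh via the father's Rh distribution: P(Rh-) = 1/4.
Independent loci: 1/4 × 1/4 = 1/16.

1/16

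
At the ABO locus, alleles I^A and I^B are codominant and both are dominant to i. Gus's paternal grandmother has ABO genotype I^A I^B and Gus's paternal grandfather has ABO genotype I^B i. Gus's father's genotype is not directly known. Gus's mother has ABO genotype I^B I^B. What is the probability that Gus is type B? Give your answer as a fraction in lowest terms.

3/4

Gus's father's ABO genotype from I^A I^B × I^B i: 1/4 I^A I^B, 1/4 I^A i, 1/4 I^B I^B, 1/4 I^B i.
Crossing each possibility with the mother I^B I^B and summing P(type B): 1/4·1/2 + 1/4·1/2 + 1/4·1 + 1/4·1 = 3/4.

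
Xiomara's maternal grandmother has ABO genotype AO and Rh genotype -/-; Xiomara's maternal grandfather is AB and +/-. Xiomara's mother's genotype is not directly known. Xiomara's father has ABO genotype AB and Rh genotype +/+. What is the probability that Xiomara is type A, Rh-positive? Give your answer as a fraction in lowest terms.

Xiomara's mother's ABO genotype from AO × AB: 1/4 AA, 1/4 AB, 1/4 AO, 1/4 BO.
Crossing each possibility with the father AB and summing P(type A): 1/4·1/2 + 1/4·1/4 + 1/4·1/2 + 1/4·1/4 = 3/8.
Similarly for Rh via the mother's Rh distribution: P(Rh+) = 1.
Independent loci: 3/8 × 1 = 3/8.

3/8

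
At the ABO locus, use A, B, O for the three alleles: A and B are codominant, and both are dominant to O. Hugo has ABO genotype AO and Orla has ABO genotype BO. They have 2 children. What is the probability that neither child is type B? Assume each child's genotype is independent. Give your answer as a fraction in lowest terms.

ABO cross AO × BO → 1/4 O, 1/4 A, 1/4 B, 1/4 AB.
So P(type B) = 1/4 per child.
P(not type B) = 3/4 for one child; (3/4)^2 = 9/16.

9/16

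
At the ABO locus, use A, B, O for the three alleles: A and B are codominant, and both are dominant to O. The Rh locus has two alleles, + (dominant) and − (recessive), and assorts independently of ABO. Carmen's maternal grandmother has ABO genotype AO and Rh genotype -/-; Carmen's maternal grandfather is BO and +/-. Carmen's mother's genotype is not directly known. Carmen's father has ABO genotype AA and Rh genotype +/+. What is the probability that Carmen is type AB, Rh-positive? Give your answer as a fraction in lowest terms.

Carmen's mother's ABO genotype from AO × BO: 1/4 AB, 1/4 AO, 1/4 BO, 1/4 OO.
Crossing each possibility with the father AA and summing P(type AB): 1/4·1/2 + 1/4·0 + 1/4·1/2 + 1/4·0 = 1/4.
Similarly for Rh via the mother's Rh distribution: P(Rh+) = 1.
Independent loci: 1/4 × 1 = 1/4.

1/4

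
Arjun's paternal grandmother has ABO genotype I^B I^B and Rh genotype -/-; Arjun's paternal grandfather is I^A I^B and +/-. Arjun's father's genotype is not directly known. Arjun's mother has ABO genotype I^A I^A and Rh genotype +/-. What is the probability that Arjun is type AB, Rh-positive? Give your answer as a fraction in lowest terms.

Arjun's father's ABO genotype from I^B I^B × I^A I^B: 1/2 I^A I^B, 1/2 I^B I^B.
Crossing each possibility with the mother I^A I^A and summing P(type AB): 1/2·1/2 + 1/2·1 = 3/4.
Similarly for Rh via the father's Rh distribution: P(Rh+) = 5/8.
Independent loci: 3/4 × 5/8 = 15/32.

15/32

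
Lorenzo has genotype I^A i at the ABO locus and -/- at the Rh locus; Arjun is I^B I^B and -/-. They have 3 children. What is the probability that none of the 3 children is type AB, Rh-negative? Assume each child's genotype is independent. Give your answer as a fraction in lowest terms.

1/8

ABO cross I^A i × I^B I^B → 1/2 B, 1/2 AB.
Rh cross -/- × -/- → 1 Rh-; so P(type AB, Rh-negative) = 1/2 × 1 = 1/2 per child.
P(not type AB, Rh-negative) = 1/2 for one child; (1/2)^3 = 1/8.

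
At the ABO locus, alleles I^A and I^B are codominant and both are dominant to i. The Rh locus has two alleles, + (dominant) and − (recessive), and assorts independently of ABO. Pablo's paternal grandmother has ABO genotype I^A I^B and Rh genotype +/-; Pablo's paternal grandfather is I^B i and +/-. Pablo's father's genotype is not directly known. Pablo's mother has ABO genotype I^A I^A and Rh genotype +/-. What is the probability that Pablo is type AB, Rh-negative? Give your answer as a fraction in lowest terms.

1/8

Pablo's father's ABO genotype from I^A I^B × I^B i: 1/4 I^A I^B, 1/4 I^A i, 1/4 I^B I^B, 1/4 I^B i.
Crossing each possibility with the mother I^A I^A and summing P(type AB): 1/4·1/2 + 1/4·0 + 1/4·1 + 1/4·1/2 = 1/2.
Similarly for Rh via the father's Rh distribution: P(Rh-) = 1/4.
Independent loci: 1/2 × 1/4 = 1/8.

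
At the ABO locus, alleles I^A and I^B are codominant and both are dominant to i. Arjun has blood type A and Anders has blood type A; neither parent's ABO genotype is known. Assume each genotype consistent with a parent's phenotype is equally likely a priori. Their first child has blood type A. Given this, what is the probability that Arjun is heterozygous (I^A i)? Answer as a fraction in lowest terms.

Possible genotypes: Arjun ∈ {I^A I^A, I^A i}; Anders ∈ {I^A I^A, I^A i}.
Weight each parental genotype pair by prior × P(type-A child):
  I^A I^A × I^A I^A: posterior weight 4/15.
  I^A I^A × I^A i: posterior weight 4/15.
  I^A i × I^A I^A: posterior weight 4/15.
  I^A i × I^A i: posterior weight 1/5.
Sum the posterior weight over pairs where Arjun is I^A i: 7/15.

7/15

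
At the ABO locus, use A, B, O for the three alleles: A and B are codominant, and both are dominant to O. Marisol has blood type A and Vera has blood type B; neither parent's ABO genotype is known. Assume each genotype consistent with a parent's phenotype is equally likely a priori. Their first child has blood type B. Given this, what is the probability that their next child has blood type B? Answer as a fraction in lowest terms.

5/12

Possible genotypes: Marisol ∈ {AA, AO}; Vera ∈ {BB, BO}.
Weight each parental genotype pair by prior × P(type-B child):
  AO × BB: posterior weight 2/3; P(next child type B) = 1/2.
  AO × BO: posterior weight 1/3; P(next child type B) = 1/4.
Weighted sum = 5/12.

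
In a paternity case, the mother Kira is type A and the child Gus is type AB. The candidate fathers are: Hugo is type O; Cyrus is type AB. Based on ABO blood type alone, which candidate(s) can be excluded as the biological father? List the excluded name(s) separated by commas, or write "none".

A candidate is excluded only if no genotype consistent with his phenotype could produce a type AB child with a type A mother.
Hugo (type O): no genotype consistent with that phenotype can produce a type-AB child with a type-A mother.

Hugo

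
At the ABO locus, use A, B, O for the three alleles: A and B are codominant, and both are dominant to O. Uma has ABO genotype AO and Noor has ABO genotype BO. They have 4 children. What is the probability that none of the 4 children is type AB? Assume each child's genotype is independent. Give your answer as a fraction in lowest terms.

81/256

ABO cross AO × BO → 1/4 O, 1/4 A, 1/4 B, 1/4 AB.
So P(type AB) = 1/4 per child.
P(not type AB) = 3/4 for one child; (3/4)^4 = 81/256.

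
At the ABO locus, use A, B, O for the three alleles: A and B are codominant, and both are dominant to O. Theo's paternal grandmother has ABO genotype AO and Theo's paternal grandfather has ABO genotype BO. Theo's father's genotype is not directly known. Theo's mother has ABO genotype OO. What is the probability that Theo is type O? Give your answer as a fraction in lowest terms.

1/2

Theo's father's ABO genotype from AO × BO: 1/4 AB, 1/4 AO, 1/4 BO, 1/4 OO.
Crossing each possibility with the mother OO and summing P(type O): 1/4·0 + 1/4·1/2 + 1/4·1/2 + 1/4·1 = 1/2.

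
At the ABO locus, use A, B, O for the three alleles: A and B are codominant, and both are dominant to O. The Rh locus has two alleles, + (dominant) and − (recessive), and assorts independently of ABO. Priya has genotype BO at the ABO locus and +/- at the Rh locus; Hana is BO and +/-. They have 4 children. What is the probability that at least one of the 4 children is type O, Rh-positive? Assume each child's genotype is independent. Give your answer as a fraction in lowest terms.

36975/65536

ABO cross BO × BO → 1/4 O, 3/4 B.
Rh cross +/- × +/- → 3/4 Rh+, 1/4 Rh-; so P(type O, Rh-positive) = 1/4 × 3/4 = 3/16 per child.
P(none) = (13/16)^4 = 28561/65536; P(at least one) = 1 − 28561/65536 = 36975/65536.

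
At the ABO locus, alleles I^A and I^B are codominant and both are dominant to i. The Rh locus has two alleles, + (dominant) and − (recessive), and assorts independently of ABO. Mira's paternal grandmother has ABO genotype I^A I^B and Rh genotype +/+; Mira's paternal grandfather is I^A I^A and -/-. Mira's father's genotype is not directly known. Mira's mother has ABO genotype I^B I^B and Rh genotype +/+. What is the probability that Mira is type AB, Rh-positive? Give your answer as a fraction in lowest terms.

Mira's father's ABO genotype from I^A I^B × I^A I^A: 1/2 I^A I^A, 1/2 I^A I^B.
Crossing each possibility with the mother I^B I^B and summing P(type AB): 1/2·1 + 1/2·1/2 = 3/4.
Similarly for Rh via the father's Rh distribution: P(Rh+) = 1.
Independent loci: 3/4 × 1 = 3/4.

3/4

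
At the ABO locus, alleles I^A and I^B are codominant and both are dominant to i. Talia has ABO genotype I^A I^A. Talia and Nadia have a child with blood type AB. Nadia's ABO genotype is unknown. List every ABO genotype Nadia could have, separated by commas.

I^A I^B, I^B I^B, I^B i

For each candidate genotype of Nadia, check whether crossing it with I^A I^A can produce every observed child phenotype.
  I^A I^A → possible child types {A} ✗
  I^A I^B → possible child types {A, AB} ✓
  I^A i → possible child types {A} ✗
  I^B I^B → possible child types {AB} ✓
  I^B i → possible child types {A, AB} ✓
  i i → possible child types {A} ✗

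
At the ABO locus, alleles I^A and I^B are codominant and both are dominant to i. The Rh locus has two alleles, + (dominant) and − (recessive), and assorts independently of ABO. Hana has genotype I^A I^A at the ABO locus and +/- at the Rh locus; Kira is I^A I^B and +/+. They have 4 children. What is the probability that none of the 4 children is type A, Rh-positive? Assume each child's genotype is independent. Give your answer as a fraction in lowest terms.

1/16

ABO cross I^A I^A × I^A I^B → 1/2 A, 1/2 AB.
Rh cross +/- × +/+ → 1 Rh+; so P(type A, Rh-positive) = 1/2 × 1 = 1/2 per child.
P(not type A, Rh-positive) = 1/2 for one child; (1/2)^4 = 1/16.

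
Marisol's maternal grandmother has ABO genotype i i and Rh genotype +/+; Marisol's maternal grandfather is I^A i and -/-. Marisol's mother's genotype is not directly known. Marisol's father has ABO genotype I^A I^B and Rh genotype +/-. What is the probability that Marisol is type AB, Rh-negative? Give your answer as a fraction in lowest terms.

Marisol's mother's ABO genotype from i i × I^A i: 1/2 I^A i, 1/2 i i.
Crossing each possibility with the father I^A I^B and summing P(type AB): 1/2·1/4 + 1/2·0 = 1/8.
Similarly for Rh via the mother's Rh distribution: P(Rh-) = 1/4.
Independent loci: 1/8 × 1/4 = 1/32.

1/32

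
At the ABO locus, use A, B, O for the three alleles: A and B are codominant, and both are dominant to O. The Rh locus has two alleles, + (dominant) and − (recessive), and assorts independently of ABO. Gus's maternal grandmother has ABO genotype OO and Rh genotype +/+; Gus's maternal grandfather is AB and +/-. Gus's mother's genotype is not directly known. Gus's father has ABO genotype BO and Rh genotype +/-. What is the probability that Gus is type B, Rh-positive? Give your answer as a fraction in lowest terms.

Gus's mother's ABO genotype from OO × AB: 1/2 AO, 1/2 BO.
Crossing each possibility with the father BO and summing P(type B): 1/2·1/4 + 1/2·3/4 = 1/2.
Similarly for Rh via the mother's Rh distribution: P(Rh+) = 7/8.
Independent loci: 1/2 × 7/8 = 7/16.

7/16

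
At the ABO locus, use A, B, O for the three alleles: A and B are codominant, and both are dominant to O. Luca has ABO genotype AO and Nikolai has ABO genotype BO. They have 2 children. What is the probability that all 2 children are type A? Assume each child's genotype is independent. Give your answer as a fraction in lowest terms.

1/16

ABO cross AO × BO → 1/4 O, 1/4 A, 1/4 B, 1/4 AB.
So P(type A) = 1/4 per child.
All 2 independent: (1/4)^2 = 1/16.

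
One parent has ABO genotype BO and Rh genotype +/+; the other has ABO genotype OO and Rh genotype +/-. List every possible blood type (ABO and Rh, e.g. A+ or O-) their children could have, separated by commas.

Gametes from BO × OO give offspring ABO genotypes BO, OO, i.e. phenotypes O, B.
Rh cross +/+ × +/- → phenotypes Rh+.
Combining independently: O+, B+.

O+, B+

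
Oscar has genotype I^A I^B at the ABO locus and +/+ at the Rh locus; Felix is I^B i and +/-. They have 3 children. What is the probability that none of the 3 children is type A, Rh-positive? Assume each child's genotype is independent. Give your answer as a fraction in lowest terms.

ABO cross I^A I^B × I^B i → 1/4 A, 1/2 B, 1/4 AB.
Rh cross +/+ × +/- → 1 Rh+; so P(type A, Rh-positive) = 1/4 × 1 = 1/4 per child.
P(not type A, Rh-positive) = 3/4 for one child; (3/4)^3 = 27/64.

27/64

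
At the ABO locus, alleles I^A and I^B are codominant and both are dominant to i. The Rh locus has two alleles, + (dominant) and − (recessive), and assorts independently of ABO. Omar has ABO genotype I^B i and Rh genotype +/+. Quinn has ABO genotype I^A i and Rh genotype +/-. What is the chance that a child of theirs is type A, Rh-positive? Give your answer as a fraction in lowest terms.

1/4

ABO cross I^B i × I^A i → offspring phenotypes: 1/4 O, 1/4 A, 1/4 B, 1/4 AB.
Rh cross +/+ × +/- → 1 Rh+.
Independent loci: P(type A, Rh-positive) = 1/4 × 1 = 1/4.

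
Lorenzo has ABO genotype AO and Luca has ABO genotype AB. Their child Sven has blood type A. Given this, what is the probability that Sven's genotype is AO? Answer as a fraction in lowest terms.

Cross AO × AB → 1/4 AA, 1/4 AB, 1/4 AO, 1/4 BO.
Type-A genotypes among offspring: AA (1/4), AO (1/4); total 1/2.
P(AO | type A) = (1/4) / (1/2) = 1/2.

1/2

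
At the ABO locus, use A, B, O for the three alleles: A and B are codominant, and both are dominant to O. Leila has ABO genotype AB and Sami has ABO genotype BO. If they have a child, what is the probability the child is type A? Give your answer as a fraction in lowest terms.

ABO cross AB × BO → offspring phenotypes: 1/4 A, 1/2 B, 1/4 AB.
So P(type A) = 1/4.

1/4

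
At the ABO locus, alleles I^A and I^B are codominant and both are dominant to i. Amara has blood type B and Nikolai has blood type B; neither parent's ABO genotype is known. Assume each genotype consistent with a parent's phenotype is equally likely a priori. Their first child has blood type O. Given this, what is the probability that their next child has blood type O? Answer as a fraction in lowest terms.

Possible genotypes: Amara ∈ {I^B I^B, I^B i}; Nikolai ∈ {I^B I^B, I^B i}.
Weight each parental genotype pair by prior × P(type-O child):
  I^B i × I^B i: posterior weight 1; P(next child type O) = 1/4.
Weighted sum = 1/4.

1/4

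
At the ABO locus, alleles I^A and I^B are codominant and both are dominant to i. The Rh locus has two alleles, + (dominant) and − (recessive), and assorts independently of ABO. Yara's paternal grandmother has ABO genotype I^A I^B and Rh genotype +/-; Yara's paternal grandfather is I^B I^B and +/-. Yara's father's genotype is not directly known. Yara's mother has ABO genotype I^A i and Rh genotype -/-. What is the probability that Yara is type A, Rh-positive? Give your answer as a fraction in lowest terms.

1/8

Yara's father's ABO genotype from I^A I^B × I^B I^B: 1/2 I^A I^B, 1/2 I^B I^B.
Crossing each possibility with the mother I^A i and summing P(type A): 1/2·1/2 + 1/2·0 = 1/4.
Similarly for Rh via the father's Rh distribution: P(Rh+) = 1/2.
Independent loci: 1/4 × 1/2 = 1/8.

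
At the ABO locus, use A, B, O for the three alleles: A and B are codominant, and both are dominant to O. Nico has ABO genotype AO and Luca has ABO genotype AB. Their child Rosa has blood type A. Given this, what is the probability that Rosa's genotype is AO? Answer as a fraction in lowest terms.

Cross AO × AB → 1/4 AA, 1/4 AB, 1/4 AO, 1/4 BO.
Type-A genotypes among offspring: AA (1/4), AO (1/4); total 1/2.
P(AO | type A) = (1/4) / (1/2) = 1/2.

1/2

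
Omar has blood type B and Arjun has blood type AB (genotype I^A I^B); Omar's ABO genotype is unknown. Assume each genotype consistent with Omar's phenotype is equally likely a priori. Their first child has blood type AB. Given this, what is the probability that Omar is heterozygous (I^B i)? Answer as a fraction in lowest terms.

Possible genotypes: Omar ∈ {I^B I^B, I^B i}; Arjun ∈ {I^A I^B}.
Weight each parental genotype pair by prior × P(type-AB child):
  I^B I^B × I^A I^B: posterior weight 2/3.
  I^B i × I^A I^B: posterior weight 1/3.
Sum the posterior weight over pairs where Omar is I^B i: 1/3.

1/3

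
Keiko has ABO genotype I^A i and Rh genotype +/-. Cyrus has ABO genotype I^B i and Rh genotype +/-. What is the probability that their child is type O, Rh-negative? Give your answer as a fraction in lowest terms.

ABO cross I^A i × I^B i → offspring phenotypes: 1/4 O, 1/4 A, 1/4 B, 1/4 AB.
Rh cross +/- × +/- → 3/4 Rh+, 1/4 Rh-.
Independent loci: P(type O, Rh-negative) = 1/4 × 1/4 = 1/16.

1/16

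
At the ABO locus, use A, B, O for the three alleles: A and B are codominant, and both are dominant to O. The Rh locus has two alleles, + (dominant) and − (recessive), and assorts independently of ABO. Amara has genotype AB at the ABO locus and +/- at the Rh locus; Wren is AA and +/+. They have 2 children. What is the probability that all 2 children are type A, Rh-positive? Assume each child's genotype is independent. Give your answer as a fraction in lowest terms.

ABO cross AB × AA → 1/2 A, 1/2 AB.
Rh cross +/- × +/+ → 1 Rh+; so P(type A, Rh-positive) = 1/2 × 1 = 1/2 per child.
All 2 independent: (1/2)^2 = 1/4.

1/4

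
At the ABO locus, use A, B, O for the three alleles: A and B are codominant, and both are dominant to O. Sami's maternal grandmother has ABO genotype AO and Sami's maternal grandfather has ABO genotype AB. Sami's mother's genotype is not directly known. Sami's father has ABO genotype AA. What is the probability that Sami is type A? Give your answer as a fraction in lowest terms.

Sami's mother's ABO genotype from AO × AB: 1/4 AA, 1/4 AB, 1/4 AO, 1/4 BO.
Crossing each possibility with the father AA and summing P(type A): 1/4·1 + 1/4·1/2 + 1/4·1 + 1/4·1/2 = 3/4.

3/4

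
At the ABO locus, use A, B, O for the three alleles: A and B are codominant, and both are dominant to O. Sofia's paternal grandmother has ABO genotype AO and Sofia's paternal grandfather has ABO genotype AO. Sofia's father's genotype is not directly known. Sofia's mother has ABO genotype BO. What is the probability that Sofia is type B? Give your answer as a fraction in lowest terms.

1/4

Sofia's father's ABO genotype from AO × AO: 1/4 AA, 1/2 AO, 1/4 OO.
Crossing each possibility with the mother BO and summing P(type B): 1/4·0 + 1/2·1/4 + 1/4·1/2 = 1/4.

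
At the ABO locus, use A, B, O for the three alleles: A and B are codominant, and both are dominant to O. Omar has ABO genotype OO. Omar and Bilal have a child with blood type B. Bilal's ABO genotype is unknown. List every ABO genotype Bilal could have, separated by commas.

For each candidate genotype of Bilal, check whether crossing it with OO can produce every observed child phenotype.
  AA → possible child types {A} ✗
  AB → possible child types {A, B} ✓
  AO → possible child types {O, A} ✗
  BB → possible child types {B} ✓
  BO → possible child types {O, B} ✓
  OO → possible child types {O} ✗

AB, BB, BO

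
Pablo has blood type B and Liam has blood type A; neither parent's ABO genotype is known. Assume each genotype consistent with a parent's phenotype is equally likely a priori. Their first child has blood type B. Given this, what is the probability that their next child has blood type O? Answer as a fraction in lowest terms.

Possible genotypes: Pablo ∈ {I^B I^B, I^B i}; Liam ∈ {I^A I^A, I^A i}.
Weight each parental genotype pair by prior × P(type-B child):
  I^B I^B × I^A i: posterior weight 2/3; P(next child type O) = 0.
  I^B i × I^A i: posterior weight 1/3; P(next child type O) = 1/4.
Weighted sum = 1/12.

1/12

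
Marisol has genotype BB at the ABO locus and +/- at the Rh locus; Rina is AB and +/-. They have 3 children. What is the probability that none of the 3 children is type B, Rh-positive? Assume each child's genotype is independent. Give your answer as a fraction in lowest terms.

125/512

ABO cross BB × AB → 1/2 B, 1/2 AB.
Rh cross +/- × +/- → 3/4 Rh+, 1/4 Rh-; so P(type B, Rh-positive) = 1/2 × 3/4 = 3/8 per child.
P(not type B, Rh-positive) = 5/8 for one child; (5/8)^3 = 125/512.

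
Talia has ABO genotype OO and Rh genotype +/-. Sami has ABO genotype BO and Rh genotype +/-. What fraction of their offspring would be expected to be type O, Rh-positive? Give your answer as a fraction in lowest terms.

ABO cross OO × BO → offspring phenotypes: 1/2 O, 1/2 B.
Rh cross +/- × +/- → 3/4 Rh+, 1/4 Rh-.
Independent loci: P(type O, Rh-positive) = 1/2 × 3/4 = 3/8.

3/8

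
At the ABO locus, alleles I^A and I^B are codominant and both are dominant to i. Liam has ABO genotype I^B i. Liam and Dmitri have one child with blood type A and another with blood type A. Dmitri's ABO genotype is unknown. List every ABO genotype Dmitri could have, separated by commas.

For each candidate genotype of Dmitri, check whether crossing it with I^B i can produce every observed child phenotype.
  I^A I^A → possible child types {A, AB} ✓
  I^A I^B → possible child types {A, B, AB} ✓
  I^A i → possible child types {O, A, B, AB} ✓
  I^B I^B → possible child types {B} ✗
  I^B i → possible child types {O, B} ✗
  i i → possible child types {O, B} ✗

I^A I^A, I^A I^B, I^A i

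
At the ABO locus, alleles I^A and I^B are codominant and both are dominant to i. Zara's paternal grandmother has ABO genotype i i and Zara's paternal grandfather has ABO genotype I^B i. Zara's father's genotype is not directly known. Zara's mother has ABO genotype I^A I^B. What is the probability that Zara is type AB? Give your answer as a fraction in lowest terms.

Zara's father's ABO genotype from i i × I^B i: 1/2 I^B i, 1/2 i i.
Crossing each possibility with the mother I^A I^B and summing P(type AB): 1/2·1/4 + 1/2·0 = 1/8.

1/8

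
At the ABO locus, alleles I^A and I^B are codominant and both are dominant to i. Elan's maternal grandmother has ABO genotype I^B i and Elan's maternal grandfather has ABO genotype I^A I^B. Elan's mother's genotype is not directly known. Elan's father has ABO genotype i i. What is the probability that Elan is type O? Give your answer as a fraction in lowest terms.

1/4

Elan's mother's ABO genotype from I^B i × I^A I^B: 1/4 I^A I^B, 1/4 I^A i, 1/4 I^B I^B, 1/4 I^B i.
Crossing each possibility with the father i i and summing P(type O): 1/4·0 + 1/4·1/2 + 1/4·0 + 1/4·1/2 = 1/4.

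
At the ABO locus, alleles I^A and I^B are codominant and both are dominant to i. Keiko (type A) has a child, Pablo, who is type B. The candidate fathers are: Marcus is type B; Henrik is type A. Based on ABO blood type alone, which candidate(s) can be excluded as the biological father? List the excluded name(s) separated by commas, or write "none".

A candidate is excluded only if no genotype consistent with his phenotype could produce a type B child with a type A mother.
Henrik (type A): no genotype consistent with that phenotype can produce a type-B child with a type-A mother.

Henrik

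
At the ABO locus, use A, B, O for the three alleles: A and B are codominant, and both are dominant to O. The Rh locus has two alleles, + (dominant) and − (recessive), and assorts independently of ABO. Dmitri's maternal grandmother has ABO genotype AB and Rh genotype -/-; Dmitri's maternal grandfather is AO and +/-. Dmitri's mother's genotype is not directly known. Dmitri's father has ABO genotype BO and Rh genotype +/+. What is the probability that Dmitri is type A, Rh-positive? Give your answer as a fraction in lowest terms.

1/4

Dmitri's mother's ABO genotype from AB × AO: 1/4 AA, 1/4 AB, 1/4 AO, 1/4 BO.
Crossing each possibility with the father BO and summing P(type A): 1/4·1/2 + 1/4·1/4 + 1/4·1/4 + 1/4·0 = 1/4.
Similarly for Rh via the mother's Rh distribution: P(Rh+) = 1.
Independent loci: 1/4 × 1 = 1/4.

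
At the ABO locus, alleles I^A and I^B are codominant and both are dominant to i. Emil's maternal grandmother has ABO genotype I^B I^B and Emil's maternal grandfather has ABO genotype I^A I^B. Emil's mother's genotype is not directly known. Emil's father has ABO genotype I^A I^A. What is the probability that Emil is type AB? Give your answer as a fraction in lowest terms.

Emil's mother's ABO genotype from I^B I^B × I^A I^B: 1/2 I^A I^B, 1/2 I^B I^B.
Crossing each possibility with the father I^A I^A and summing P(type AB): 1/2·1/2 + 1/2·1 = 3/4.

3/4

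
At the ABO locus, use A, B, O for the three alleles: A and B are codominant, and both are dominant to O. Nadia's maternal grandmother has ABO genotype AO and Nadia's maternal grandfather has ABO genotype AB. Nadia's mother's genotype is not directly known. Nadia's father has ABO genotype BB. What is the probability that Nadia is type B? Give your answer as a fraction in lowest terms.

Nadia's mother's ABO genotype from AO × AB: 1/4 AA, 1/4 AB, 1/4 AO, 1/4 BO.
Crossing each possibility with the father BB and summing P(type B): 1/4·0 + 1/4·1/2 + 1/4·1/2 + 1/4·1 = 1/2.

1/2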